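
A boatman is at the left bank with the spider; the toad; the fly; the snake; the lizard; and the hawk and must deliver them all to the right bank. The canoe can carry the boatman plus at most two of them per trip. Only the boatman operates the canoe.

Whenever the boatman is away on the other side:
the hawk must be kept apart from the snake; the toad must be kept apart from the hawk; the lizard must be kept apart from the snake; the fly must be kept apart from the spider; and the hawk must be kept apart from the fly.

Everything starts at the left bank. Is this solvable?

No

Whatever the first load, the items left behind include a forbidden pair without the boatman. No opening move is safe, so no plan exists.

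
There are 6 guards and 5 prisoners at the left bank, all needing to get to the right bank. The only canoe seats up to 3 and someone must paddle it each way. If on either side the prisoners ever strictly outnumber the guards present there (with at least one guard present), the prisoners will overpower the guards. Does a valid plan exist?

Yes

1. 3 prisoners → the right bank.  (the left bank: 6G 2P; the right bank: 0G 3P)
2. 1 prisoner ← the left bank.  (the left bank: 6G 3P; the right bank: 0G 2P)
3. 3 guards → the right bank.  (the left bank: 3G 3P; the right bank: 3G 2P)
4. 1 guard ← the left bank.  (the left bank: 4G 3P; the right bank: 2G 2P)
5. 2 guards and 1 prisoner → the right bank.  (the left bank: 2G 2P; the right bank: 4G 3P)
6. 1 guard ← the left bank.  (the left bank: 3G 2P; the right bank: 3G 3P)
7. 2 guards and 1 prisoner → the right bank.  (the left bank: 1G 1P; the right bank: 5G 4P)
8. 1 guard ← the left bank.  (the left bank: 2G 1P; the right bank: 4G 4P)
9. 2 guards and 1 prisoner → the right bank.  (the left bank: 0G 0P; the right bank: 6G 5P)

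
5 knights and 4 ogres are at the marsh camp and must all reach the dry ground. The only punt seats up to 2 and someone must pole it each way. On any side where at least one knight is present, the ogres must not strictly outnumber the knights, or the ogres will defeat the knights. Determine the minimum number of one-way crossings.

15

Counting alone: each trip to the dry ground takes at most 2 across and each return brings at least 1 back, so after t trips out (and t−1 returns) at most 2t − (t−1) of the 9 are across; that first reaches 9 at t = 8, so at least 15 crossings are needed.
The plan below uses exactly 15 crossings, so it is optimal:
1. 2 ogres → the dry ground.  (the marsh camp: 5K 2O; the dry ground: 0K 2O)
2. 1 ogre ← the marsh camp.  (the marsh camp: 5K 3O; the dry ground: 0K 1O)
3. 2 ogres → the dry ground.  (the marsh camp: 5K 1O; the dry ground: 0K 3O)
4. 1 ogre ← the marsh camp.  (the marsh camp: 5K 2O; the dry ground: 0K 2O)
5. 2 knights → the dry ground.  (the marsh camp: 3K 2O; the dry ground: 2K 2O)
6. 1 ogre ← the marsh camp.  (the marsh camp: 3K 3O; the dry ground: 2K 1O)
7. 1 knight and 1 ogre → the dry ground.  (the marsh camp: 2K 2O; the dry ground: 3K 2O)
8. 1 knight ← the marsh camp.  (the marsh camp: 3K 2O; the dry ground: 2K 2O)
9. 1 knight and 1 ogre → the dry ground.  (the marsh camp: 2K 1O; the dry ground: 3K 3O)
10. 1 ogre ← the marsh camp.  (the marsh camp: 2K 2O; the dry ground: 3K 2O)
11. 1 knight and 1 ogre → the dry ground.  (the marsh camp: 1K 1O; the dry ground: 4K 3O)
12. 1 knight ← the marsh camp.  (the marsh camp: 2K 1O; the dry ground: 3K 3O)
13. 1 knight and 1 ogre → the dry ground.  (the marsh camp: 1K 0O; the dry ground: 4K 4O)
14. 1 ogre ← the marsh camp.  (the marsh camp: 1K 1O; the dry ground: 4K 3O)
15. 1 knight and 1 ogre → the dry ground.  (the marsh camp: 0K 0O; the dry ground: 5K 4O)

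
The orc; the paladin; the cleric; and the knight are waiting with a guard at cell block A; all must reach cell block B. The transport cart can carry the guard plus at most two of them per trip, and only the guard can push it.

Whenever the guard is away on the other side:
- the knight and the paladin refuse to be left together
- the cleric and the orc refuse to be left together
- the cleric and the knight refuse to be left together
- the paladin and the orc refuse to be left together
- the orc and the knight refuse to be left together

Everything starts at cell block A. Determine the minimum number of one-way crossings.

Counting alone: the guard can take at most 2 across per trip to cell block B, so moving all 4 needs at least 2 loaded trips out, with a return between consecutive ones — at least 3 crossings.
The safety rule pushes this higher. Following every safe sequence of crossings, the most of the 4 that can be at cell block B as the transport cart arrives there on crossing 3 is 3 — never all 4.
So no plan with fewer than 5 crossings exists, and this one achieves 5:
1. Guard goes to cell block B with the knight and the orc.
2. Guard goes back to cell block A with the orc.
3. Guard goes to cell block B with the cleric and the paladin.
4. Guard goes back to cell block A with the knight.
5. Guard goes to cell block B with the knight and the orc.

5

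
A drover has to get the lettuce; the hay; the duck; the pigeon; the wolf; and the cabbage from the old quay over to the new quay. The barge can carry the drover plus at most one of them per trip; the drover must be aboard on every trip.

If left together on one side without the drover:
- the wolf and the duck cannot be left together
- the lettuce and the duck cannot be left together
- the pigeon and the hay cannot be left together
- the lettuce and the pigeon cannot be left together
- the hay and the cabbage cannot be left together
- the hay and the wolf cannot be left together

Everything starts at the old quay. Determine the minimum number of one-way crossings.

impossible

Whatever the first load, the items left behind include a forbidden pair without the drover. No opening move is safe, so no plan exists.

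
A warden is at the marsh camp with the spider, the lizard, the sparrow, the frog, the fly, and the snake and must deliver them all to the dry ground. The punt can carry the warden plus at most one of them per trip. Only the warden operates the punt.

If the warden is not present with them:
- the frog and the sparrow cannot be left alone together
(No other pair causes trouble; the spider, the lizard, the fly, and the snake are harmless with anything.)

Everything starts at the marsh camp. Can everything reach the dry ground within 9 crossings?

Counting alone: the warden can take at most 1 across per trip to the dry ground, so moving all 6 needs at least 6 loaded trips out, with a return between consecutive ones — at least 11 crossings.
Since 9 < 11, 9 crossings cannot be enough. (The shortest complete plan in fact takes 11:)
1. Warden goes to the dry ground with the sparrow.
2. Warden goes back to the marsh camp alone.
3. Warden goes to the dry ground with the spider.
4. Warden goes back to the marsh camp alone.
5. Warden goes to the dry ground with the lizard.
6. Warden goes back to the marsh camp alone.
7. Warden goes to the dry ground with the fly.
8. Warden goes back to the marsh camp alone.
9. Warden goes to the dry ground with the snake.
10. Warden goes back to the marsh camp alone.
11. Warden goes to the dry ground with the frog.

No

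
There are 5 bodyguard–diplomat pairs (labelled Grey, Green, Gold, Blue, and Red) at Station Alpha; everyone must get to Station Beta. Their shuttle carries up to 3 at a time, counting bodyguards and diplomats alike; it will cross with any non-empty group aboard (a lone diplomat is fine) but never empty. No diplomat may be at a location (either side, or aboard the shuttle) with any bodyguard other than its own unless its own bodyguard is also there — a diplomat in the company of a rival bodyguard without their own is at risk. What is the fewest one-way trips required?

11

Counting alone: each trip to Station Beta takes at most 3 across and each return brings at least 1 back, so after t trips out (and t−1 returns) at most 3t − (t−1) of the 10 are across; that first reaches 10 at t = 5, so at least 9 crossings are needed.
The safety rule pushes this higher. Following every safe sequence of crossings, the most of the 10 that can be at Station Beta as the shuttle arrives there on crossing 9 is 9 — never all 10.
So no plan with fewer than 11 crossings exists, and this one achieves 11:
1. bodyguard Grey and diplomat Grey cross → Station Beta.
2. bodyguard Grey crosses ← Station Alpha.
3. diplomat Blue, diplomat Gold, and diplomat Green cross → Station Beta.
4. diplomat Grey crosses ← Station Alpha.
5. bodyguard Blue, bodyguard Gold, and bodyguard Green cross → Station Beta.
6. bodyguard Green and diplomat Green cross ← Station Alpha.
7. bodyguard Green, bodyguard Grey, and bodyguard Red cross → Station Beta.
8. diplomat Gold crosses ← Station Alpha.
9. diplomat Green and diplomat Grey cross → Station Beta.
10. diplomat Grey crosses ← Station Alpha.
11. diplomat Gold, diplomat Grey, and diplomat Red cross → Station Beta.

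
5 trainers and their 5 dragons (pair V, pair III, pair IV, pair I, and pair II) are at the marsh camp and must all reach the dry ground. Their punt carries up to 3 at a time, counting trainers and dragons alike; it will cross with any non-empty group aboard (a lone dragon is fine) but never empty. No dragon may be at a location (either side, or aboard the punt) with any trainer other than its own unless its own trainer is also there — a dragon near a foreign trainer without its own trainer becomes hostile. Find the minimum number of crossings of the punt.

Counting alone: each trip to the dry ground takes at most 3 across and each return brings at least 1 back, so after t trips out (and t−1 returns) at most 3t − (t−1) of the 10 are across; that first reaches 10 at t = 5, so at least 9 crossings are needed.
The safety rule pushes this higher. Following every safe sequence of crossings, the most of the 10 that can be at the dry ground as the punt arrives there on crossing 9 is 9 — never all 10.
So no plan with fewer than 11 crossings exists, and this one achieves 11:
1. dragon V and trainer V cross → the dry ground.
2. trainer V crosses ← the marsh camp.
3. dragon I, dragon III, and dragon IV cross → the dry ground.
4. dragon V crosses ← the marsh camp.
5. trainer I, trainer III, and trainer IV cross → the dry ground.
6. dragon III and trainer III cross ← the marsh camp.
7. trainer II, trainer III, and trainer V cross → the dry ground.
8. dragon IV crosses ← the marsh camp.
9. dragon III and dragon V cross → the dry ground.
10. dragon V crosses ← the marsh camp.
11. dragon II, dragon IV, and dragon V cross → the dry ground.

11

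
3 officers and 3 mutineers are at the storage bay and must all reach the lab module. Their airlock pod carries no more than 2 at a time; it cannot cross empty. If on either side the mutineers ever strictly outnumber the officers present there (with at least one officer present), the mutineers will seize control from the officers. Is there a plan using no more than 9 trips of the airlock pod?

No

Counting alone: each trip to the lab module takes at most 2 across and each return brings at least 1 back, so after t trips out (and t−1 returns) at most 2t − (t−1) of the 6 are across; that first reaches 6 at t = 5, so at least 9 crossings are needed.
The safety rule pushes this higher. Following every safe sequence of crossings, the most of the 6 that can be at the lab module as the airlock pod arrives there on crossing 9 is 5 — never all 6.
So the move cannot be finished within 9 crossings. (The shortest complete plan takes 11:)
1. 2 mutineers → the lab module.  (the storage bay: 3O 1M; the lab module: 0O 2M)
2. 1 mutineer ← the storage bay.  (the storage bay: 3O 2M; the lab module: 0O 1M)
3. 2 mutineers → the lab module.  (the storage bay: 3O 0M; the lab module: 0O 3M)
4. 1 mutineer ← the storage bay.  (the storage bay: 3O 1M; the lab module: 0O 2M)
5. 2 officers → the lab module.  (the storage bay: 1O 1M; the lab module: 2O 2M)
6. 1 officer and 1 mutineer ← the storage bay.  (the storage bay: 2O 2M; the lab module: 1O 1M)
7. 2 officers → the lab module.  (the storage bay: 0O 2M; the lab module: 3O 1M)
8. 1 mutineer ← the storage bay.  (the storage bay: 0O 3M; the lab module: 3O 0M)
9. 2 mutineers → the lab module.  (the storage bay: 0O 1M; the lab module: 3O 2M)
10. 1 mutineer ← the storage bay.  (the storage bay: 0O 2M; the lab module: 3O 1M)
11. 2 mutineers → the lab module.  (the storage bay: 0O 0M; the lab module: 3O 3M)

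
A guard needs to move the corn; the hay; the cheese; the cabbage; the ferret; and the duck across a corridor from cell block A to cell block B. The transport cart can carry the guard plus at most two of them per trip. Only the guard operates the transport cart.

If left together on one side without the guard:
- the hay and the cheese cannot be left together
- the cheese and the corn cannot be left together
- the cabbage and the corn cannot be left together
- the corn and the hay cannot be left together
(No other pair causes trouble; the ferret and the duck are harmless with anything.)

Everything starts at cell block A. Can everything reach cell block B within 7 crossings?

Counting alone: the guard can take at most 2 across per trip to cell block B, so moving all 6 needs at least 3 loaded trips out, with a return between consecutive ones — at least 5 crossings.
The safety rule pushes this higher. Following every safe sequence of crossings, the most of the 6 that can be at cell block B as the transport cart arrives there on crossings 5, 7 is 4, 5 respectively — never all 6.
So the move cannot be finished within 7 crossings. (The shortest complete plan takes 9:)
1. Guard goes to cell block B with the corn and the hay.
2. Guard goes back to cell block A with the corn.
3. Guard goes to cell block B with the cabbage and the corn.
4. Guard goes back to cell block A with the corn.
5. Guard goes to cell block B with the corn and the ferret.
6. Guard goes back to cell block A with the corn.
7. Guard goes to cell block B with the corn and the duck.
8. Guard goes back to cell block A with the corn.
9. Guard goes to cell block B with the cheese and the corn.

No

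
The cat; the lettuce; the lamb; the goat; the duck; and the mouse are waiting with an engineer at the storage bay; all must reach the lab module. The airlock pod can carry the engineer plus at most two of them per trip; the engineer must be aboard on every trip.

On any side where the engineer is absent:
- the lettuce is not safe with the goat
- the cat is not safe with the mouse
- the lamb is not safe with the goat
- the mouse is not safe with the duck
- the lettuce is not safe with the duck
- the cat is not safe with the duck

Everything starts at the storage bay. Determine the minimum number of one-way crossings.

impossible

Whatever the first load, the items left behind include a forbidden pair without the engineer. No opening move is safe, so no plan exists.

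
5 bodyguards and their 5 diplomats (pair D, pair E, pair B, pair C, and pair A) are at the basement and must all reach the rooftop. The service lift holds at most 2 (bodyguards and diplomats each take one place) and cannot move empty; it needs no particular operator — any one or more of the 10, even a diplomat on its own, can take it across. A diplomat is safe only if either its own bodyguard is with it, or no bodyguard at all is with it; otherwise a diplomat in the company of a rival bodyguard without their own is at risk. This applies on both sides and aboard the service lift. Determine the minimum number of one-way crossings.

impossible

Following every safe sequence of crossings from the start, the most of the 10 that can be at the rooftop as the service lift arrives there on crossings 1, 3, 5, 7 is 2, 3, 4, 5 respectively; the best ever achieved is 5 of 10.
From crossing 9 on, no configuration arises that was not already reachable earlier: only 82 distinct safe configurations (who is on which side, and where the service lift is) can ever be reached, none of them has everyone across, and every continuation just revisits them. So no valid plan exists.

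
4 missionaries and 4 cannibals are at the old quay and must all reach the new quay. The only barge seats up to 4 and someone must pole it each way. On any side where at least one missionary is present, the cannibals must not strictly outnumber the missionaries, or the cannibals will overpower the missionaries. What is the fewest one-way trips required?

Counting alone: each trip to the new quay takes at most 4 across and each return brings at least 1 back, so after t trips out (and t−1 returns) at most 4t − (t−1) of the 8 are across; that first reaches 8 at t = 3, so at least 5 crossings are needed.
The plan below uses exactly 5 crossings, so it is optimal:
1. 2 cannibals → the new quay.  (the old quay: 4M 2C; the new quay: 0M 2C)
2. 1 cannibal ← the old quay.  (the old quay: 4M 3C; the new quay: 0M 1C)
3. 4 missionaries → the new quay.  (the old quay: 0M 3C; the new quay: 4M 1C)
4. 1 cannibal ← the old quay.  (the old quay: 0M 4C; the new quay: 4M 0C)
5. 4 cannibals → the new quay.  (the old quay: 0M 0C; the new quay: 4M 4C)

5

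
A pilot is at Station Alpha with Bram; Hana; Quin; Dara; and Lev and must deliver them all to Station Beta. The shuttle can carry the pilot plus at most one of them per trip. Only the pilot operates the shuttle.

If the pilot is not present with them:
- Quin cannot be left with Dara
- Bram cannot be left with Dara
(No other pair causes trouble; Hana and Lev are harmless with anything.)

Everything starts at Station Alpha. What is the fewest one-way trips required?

11

Counting alone: the pilot can take at most 1 across per trip to Station Beta, so moving all 5 needs at least 5 loaded trips out, with a return between consecutive ones — at least 9 crossings.
The safety rule pushes this higher. Following every safe sequence of crossings, the most of the 5 that can be at Station Beta as the shuttle arrives there on crossing 9 is 4 — never all 5.
So no plan with fewer than 11 crossings exists, and this one achieves 11:
1. Pilot goes to Station Beta with Dara.  [Station Alpha: Bram, Hana, Lev, Quin | Station Beta: Dara]
2. Pilot goes back to Station Alpha alone.  [Station Alpha: Bram, Hana, Lev, Quin | Station Beta: Dara]
3. Pilot goes to Station Beta with Bram.  [Station Alpha: Hana, Lev, Quin | Station Beta: Bram, Dara]
4. Pilot goes back to Station Alpha with Dara.  [Station Alpha: Dara, Hana, Lev, Quin | Station Beta: Bram]
5. Pilot goes to Station Beta with Quin.  [Station Alpha: Dara, Hana, Lev | Station Beta: Bram, Quin]
6. Pilot goes back to Station Alpha alone.  [Station Alpha: Dara, Hana, Lev | Station Beta: Bram, Quin]
7. Pilot goes to Station Beta with Hana.  [Station Alpha: Dara, Lev | Station Beta: Bram, Hana, Quin]
8. Pilot goes back to Station Alpha alone.  [Station Alpha: Dara, Lev | Station Beta: Bram, Hana, Quin]
9. Pilot goes to Station Beta with Lev.  [Station Alpha: Dara | Station Beta: Bram, Hana, Lev, Quin]
10. Pilot goes back to Station Alpha alone.  [Station Alpha: Dara | Station Beta: Bram, Hana, Lev, Quin]
11. Pilot goes to Station Beta with Dara.  [Station Alpha: — | Station Beta: Bram, Dara, Hana, Lev, Quin]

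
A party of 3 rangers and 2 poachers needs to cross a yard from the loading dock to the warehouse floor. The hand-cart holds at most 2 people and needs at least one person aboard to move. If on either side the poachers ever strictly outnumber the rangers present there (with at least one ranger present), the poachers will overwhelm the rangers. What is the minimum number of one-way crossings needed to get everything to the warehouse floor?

7

Counting alone: each trip to the warehouse floor takes at most 2 across and each return brings at least 1 back, so after t trips out (and t−1 returns) at most 2t − (t−1) of the 5 are across; that first reaches 5 at t = 4, so at least 7 crossings are needed.
The plan below uses exactly 7 crossings, so it is optimal:
1. 2 poachers → the warehouse floor.  (the loading dock: 3R 0P; the warehouse floor: 0R 2P)
2. 1 poacher ← the loading dock.  (the loading dock: 3R 1P; the warehouse floor: 0R 1P)
3. 2 rangers → the warehouse floor.  (the loading dock: 1R 1P; the warehouse floor: 2R 1P)
4. 1 ranger ← the loading dock.  (the loading dock: 2R 1P; the warehouse floor: 1R 1P)
5. 1 ranger and 1 poacher → the warehouse floor.  (the loading dock: 1R 0P; the warehouse floor: 2R 2P)
6. 1 poacher ← the loading dock.  (the loading dock: 1R 1P; the warehouse floor: 2R 1P)
7. 1 ranger and 1 poacher → the warehouse floor.  (the loading dock: 0R 0P; the warehouse floor: 3R 2P)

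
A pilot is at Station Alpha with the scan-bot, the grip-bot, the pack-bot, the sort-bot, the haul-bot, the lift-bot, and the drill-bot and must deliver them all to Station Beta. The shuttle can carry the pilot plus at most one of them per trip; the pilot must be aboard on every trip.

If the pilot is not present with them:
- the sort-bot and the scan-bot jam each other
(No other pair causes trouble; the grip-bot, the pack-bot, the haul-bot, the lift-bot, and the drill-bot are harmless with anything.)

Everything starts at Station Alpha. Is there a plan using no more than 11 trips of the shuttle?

Counting alone: the pilot can take at most 1 across per trip to Station Beta, so moving all 7 needs at least 7 loaded trips out, with a return between consecutive ones — at least 13 crossings.
Since 11 < 13, 11 crossings cannot be enough. (The shortest complete plan in fact takes 13:)
1. Pilot goes to Station Beta with the scan-bot.
2. Pilot goes back to Station Alpha alone.
3. Pilot goes to Station Beta with the grip-bot.
4. Pilot goes back to Station Alpha alone.
5. Pilot goes to Station Beta with the pack-bot.
6. Pilot goes back to Station Alpha alone.
7. Pilot goes to Station Beta with the haul-bot.
8. Pilot goes back to Station Alpha alone.
9. Pilot goes to Station Beta with the lift-bot.
10. Pilot goes back to Station Alpha alone.
11. Pilot goes to Station Beta with the drill-bot.
12. Pilot goes back to Station Alpha alone.
13. Pilot goes to Station Beta with the sort-bot.

No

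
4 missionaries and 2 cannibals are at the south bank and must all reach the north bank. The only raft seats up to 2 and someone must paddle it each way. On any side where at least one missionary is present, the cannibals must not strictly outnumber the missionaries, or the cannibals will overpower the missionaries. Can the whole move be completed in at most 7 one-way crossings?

Counting alone: each trip to the north bank takes at most 2 across and each return brings at least 1 back, so after t trips out (and t−1 returns) at most 2t − (t−1) of the 6 are across; that first reaches 6 at t = 5, so at least 9 crossings are needed.
Since 7 < 9, 7 crossings cannot be enough. (The shortest complete plan in fact takes 9:)
1. 2 cannibals → the north bank.  (the south bank: 4M 0C; the north bank: 0M 2C)
2. 1 cannibal ← the south bank.  (the south bank: 4M 1C; the north bank: 0M 1C)
3. 2 missionaries → the north bank.  (the south bank: 2M 1C; the north bank: 2M 1C)
4. 1 cannibal ← the south bank.  (the south bank: 2M 2C; the north bank: 2M 0C)
5. 2 cannibals → the north bank.  (the south bank: 2M 0C; the north bank: 2M 2C)
6. 1 cannibal ← the south bank.  (the south bank: 2M 1C; the north bank: 2M 1C)
7. 1 missionary and 1 cannibal → the north bank.  (the south bank: 1M 0C; the north bank: 3M 2C)
8. 1 cannibal ← the south bank.  (the south bank: 1M 1C; the north bank: 3M 1C)
9. 1 missionary and 1 cannibal → the north bank.  (the south bank: 0M 0C; the north bank: 4M 2C)

No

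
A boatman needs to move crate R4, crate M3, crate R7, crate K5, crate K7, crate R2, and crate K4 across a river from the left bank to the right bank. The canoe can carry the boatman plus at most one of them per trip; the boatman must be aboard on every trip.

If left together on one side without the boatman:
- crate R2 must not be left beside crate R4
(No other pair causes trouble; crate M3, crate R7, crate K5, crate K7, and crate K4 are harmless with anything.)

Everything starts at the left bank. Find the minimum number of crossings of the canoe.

13

Counting alone: the boatman can take at most 1 across per trip to the right bank, so moving all 7 needs at least 7 loaded trips out, with a return between consecutive ones — at least 13 crossings.
The plan below uses exactly 13 crossings, so it is optimal:
1. Boatman goes to the right bank with crate R4.
2. Boatman goes back to the left bank alone.
3. Boatman goes to the right bank with crate M3.
4. Boatman goes back to the left bank alone.
5. Boatman goes to the right bank with crate R7.
6. Boatman goes back to the left bank alone.
7. Boatman goes to the right bank with crate K5.
8. Boatman goes back to the left bank alone.
9. Boatman goes to the right bank with crate K7.
10. Boatman goes back to the left bank alone.
11. Boatman goes to the right bank with crate K4.
12. Boatman goes back to the left bank alone.
13. Boatman goes to the right bank with crate R2.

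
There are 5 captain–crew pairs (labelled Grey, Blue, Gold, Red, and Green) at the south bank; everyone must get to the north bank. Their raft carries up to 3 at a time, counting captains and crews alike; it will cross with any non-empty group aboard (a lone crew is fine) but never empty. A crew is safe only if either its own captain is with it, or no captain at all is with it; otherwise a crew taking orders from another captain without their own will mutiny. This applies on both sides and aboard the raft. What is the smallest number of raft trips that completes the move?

Counting alone: each trip to the north bank takes at most 3 across and each return brings at least 1 back, so after t trips out (and t−1 returns) at most 3t − (t−1) of the 10 are across; that first reaches 10 at t = 5, so at least 9 crossings are needed.
The safety rule pushes this higher. Following every safe sequence of crossings, the most of the 10 that can be at the north bank as the raft arrives there on crossing 9 is 9 — never all 10.
So no plan with fewer than 11 crossings exists, and this one achieves 11:
1. captain Grey and crew Grey cross → the north bank.
2. captain Grey crosses ← the south bank.
3. crew Blue, crew Gold, and crew Red cross → the north bank.
4. crew Grey crosses ← the south bank.
5. captain Blue, captain Gold, and captain Red cross → the north bank.
6. captain Blue and crew Blue cross ← the south bank.
7. captain Blue, captain Green, and captain Grey cross → the north bank.
8. crew Gold crosses ← the south bank.
9. crew Blue and crew Grey cross → the north bank.
10. crew Grey crosses ← the south bank.
11. crew Gold, crew Green, and crew Grey cross → the north bank.

11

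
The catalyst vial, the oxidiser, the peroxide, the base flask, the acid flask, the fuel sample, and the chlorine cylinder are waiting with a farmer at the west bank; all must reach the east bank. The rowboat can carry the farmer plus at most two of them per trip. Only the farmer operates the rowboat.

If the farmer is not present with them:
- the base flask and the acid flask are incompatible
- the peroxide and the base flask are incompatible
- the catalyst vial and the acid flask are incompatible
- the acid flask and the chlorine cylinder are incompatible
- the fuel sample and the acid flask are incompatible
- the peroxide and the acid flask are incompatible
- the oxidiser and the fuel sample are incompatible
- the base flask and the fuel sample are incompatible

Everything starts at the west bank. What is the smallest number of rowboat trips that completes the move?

Whatever the first load, the items left behind include a forbidden pair without the farmer. No opening move is safe, so no plan exists.

impossible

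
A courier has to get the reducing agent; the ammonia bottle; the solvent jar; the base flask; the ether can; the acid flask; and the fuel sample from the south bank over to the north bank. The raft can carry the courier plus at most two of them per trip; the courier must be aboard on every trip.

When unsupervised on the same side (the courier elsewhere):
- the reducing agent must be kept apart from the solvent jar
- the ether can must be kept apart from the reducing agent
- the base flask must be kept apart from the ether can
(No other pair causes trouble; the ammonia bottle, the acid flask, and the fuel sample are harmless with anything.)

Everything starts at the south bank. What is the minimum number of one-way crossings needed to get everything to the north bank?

7

Counting alone: the courier can take at most 2 across per trip to the north bank, so moving all 7 needs at least 4 loaded trips out, with a return between consecutive ones — at least 7 crossings.
The plan below uses exactly 7 crossings, so it is optimal:
1. Courier goes to the north bank with the base flask and the reducing agent.  [the south bank: the acid flask, the ammonia bottle, the ether can, the fuel sample, the solvent jar | the north bank: the base flask, the reducing agent]
2. Courier goes back to the south bank alone.  [the south bank: the acid flask, the ammonia bottle, the ether can, the fuel sample, the solvent jar | the north bank: the base flask, the reducing agent]
3. Courier goes to the north bank with the ammonia bottle.  [the south bank: the acid flask, the ether can, the fuel sample, the solvent jar | the north bank: the ammonia bottle, the base flask, the reducing agent]
4. Courier goes back to the south bank alone.  [the south bank: the acid flask, the ether can, the fuel sample, the solvent jar | the north bank: the ammonia bottle, the base flask, the reducing agent]
5. Courier goes to the north bank with the acid flask and the fuel sample.  [the south bank: the ether can, the solvent jar | the north bank: the acid flask, the ammonia bottle, the base flask, the fuel sample, the reducing agent]
6. Courier goes back to the south bank alone.  [the south bank: the ether can, the solvent jar | the north bank: the acid flask, the ammonia bottle, the base flask, the fuel sample, the reducing agent]
7. Courier goes to the north bank with the ether can and the solvent jar.  [the south bank: — | the north bank: the acid flask, the ammonia bottle, the base flask, the ether can, the fuel sample, the reducing agent, the solvent jar]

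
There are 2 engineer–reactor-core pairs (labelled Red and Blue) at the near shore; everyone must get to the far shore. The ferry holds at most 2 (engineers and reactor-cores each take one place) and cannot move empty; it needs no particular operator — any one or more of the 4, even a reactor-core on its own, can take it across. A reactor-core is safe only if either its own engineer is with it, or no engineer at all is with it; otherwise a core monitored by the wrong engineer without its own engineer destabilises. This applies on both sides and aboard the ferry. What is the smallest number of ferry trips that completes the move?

Counting alone: each trip to the far shore takes at most 2 across and each return brings at least 1 back, so after t trips out (and t−1 returns) at most 2t − (t−1) of the 4 are across; that first reaches 4 at t = 3, so at least 5 crossings are needed.
The plan below uses exactly 5 crossings, so it is optimal:
1. engineer Red and reactor-core Red cross → the far shore.
2. engineer Red crosses ← the near shore.
3. engineer Blue and engineer Red cross → the far shore.
4. engineer Blue crosses ← the near shore.
5. engineer Blue and reactor-core Blue cross → the far shore.

5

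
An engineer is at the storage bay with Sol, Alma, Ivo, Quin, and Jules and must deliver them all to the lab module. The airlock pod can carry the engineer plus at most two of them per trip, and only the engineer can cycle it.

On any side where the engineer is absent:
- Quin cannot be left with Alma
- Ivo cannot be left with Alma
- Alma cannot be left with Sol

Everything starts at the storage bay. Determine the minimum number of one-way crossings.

5

Counting alone: the engineer can take at most 2 across per trip to the lab module, so moving all 5 needs at least 3 loaded trips out, with a return between consecutive ones — at least 5 crossings.
The plan below uses exactly 5 crossings, so it is optimal:
1. Engineer goes to the lab module with Alma and Sol.  [the storage bay: Ivo, Jules, Quin | the lab module: Alma, Sol]
2. Engineer goes back to the storage bay with Alma.  [the storage bay: Alma, Ivo, Jules, Quin | the lab module: Sol]
3. Engineer goes to the lab module with Ivo and Quin.  [the storage bay: Alma, Jules | the lab module: Ivo, Quin, Sol]
4. Engineer goes back to the storage bay alone.  [the storage bay: Alma, Jules | the lab module: Ivo, Quin, Sol]
5. Engineer goes to the lab module with Alma and Jules.  [the storage bay: — | the lab module: Alma, Ivo, Jules, Quin, Sol]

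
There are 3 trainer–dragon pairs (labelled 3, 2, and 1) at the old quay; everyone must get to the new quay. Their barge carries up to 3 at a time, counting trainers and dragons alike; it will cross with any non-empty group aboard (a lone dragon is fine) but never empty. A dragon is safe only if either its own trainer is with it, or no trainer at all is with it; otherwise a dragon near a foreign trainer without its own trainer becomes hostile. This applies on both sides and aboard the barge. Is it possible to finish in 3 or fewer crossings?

No

Counting alone: each trip to the new quay takes at most 3 across and each return brings at least 1 back, so after t trips out (and t−1 returns) at most 3t − (t−1) of the 6 are across; that first reaches 6 at t = 3, so at least 5 crossings are needed.
Since 3 < 5, 3 crossings cannot be enough. (The shortest complete plan in fact takes 5:)
1. dragon 3 and trainer 3 cross → the new quay.
2. trainer 3 crosses ← the old quay.
3. trainer 1, trainer 2, and trainer 3 cross → the new quay.
4. dragon 3 crosses ← the old quay.
5. dragon 1, dragon 2, and dragon 3 cross → the new quay.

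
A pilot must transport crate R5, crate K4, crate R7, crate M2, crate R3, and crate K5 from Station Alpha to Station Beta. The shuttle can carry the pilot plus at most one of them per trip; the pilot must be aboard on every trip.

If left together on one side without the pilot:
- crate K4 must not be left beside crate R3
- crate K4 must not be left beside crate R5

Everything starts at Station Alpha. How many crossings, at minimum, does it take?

Counting alone: the pilot can take at most 1 across per trip to Station Beta, so moving all 6 needs at least 6 loaded trips out, with a return between consecutive ones — at least 11 crossings.
The safety rule pushes this higher. Following every safe sequence of crossings, the most of the 6 that can be at Station Beta as the shuttle arrives there on crossing 11 is 5 — never all 6.
So no plan with fewer than 13 crossings exists, and this one achieves 13:
1. Pilot goes to Station Beta with crate K4.
2. Pilot goes back to Station Alpha alone.
3. Pilot goes to Station Beta with crate R5.
4. Pilot goes back to Station Alpha with crate K4.
5. Pilot goes to Station Beta with crate R3.
6. Pilot goes back to Station Alpha alone.
7. Pilot goes to Station Beta with crate R7.
8. Pilot goes back to Station Alpha alone.
9. Pilot goes to Station Beta with crate M2.
10. Pilot goes back to Station Alpha alone.
11. Pilot goes to Station Beta with crate K5.
12. Pilot goes back to Station Alpha alone.
13. Pilot goes to Station Beta with crate K4.

13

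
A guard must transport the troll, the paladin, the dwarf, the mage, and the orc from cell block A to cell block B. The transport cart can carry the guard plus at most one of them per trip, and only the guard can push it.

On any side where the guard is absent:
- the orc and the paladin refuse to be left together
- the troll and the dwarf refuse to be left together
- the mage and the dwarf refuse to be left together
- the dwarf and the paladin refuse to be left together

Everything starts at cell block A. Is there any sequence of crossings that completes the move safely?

No

Whatever the first load, the items left behind include a forbidden pair without the guard. No opening move is safe, so no plan exists.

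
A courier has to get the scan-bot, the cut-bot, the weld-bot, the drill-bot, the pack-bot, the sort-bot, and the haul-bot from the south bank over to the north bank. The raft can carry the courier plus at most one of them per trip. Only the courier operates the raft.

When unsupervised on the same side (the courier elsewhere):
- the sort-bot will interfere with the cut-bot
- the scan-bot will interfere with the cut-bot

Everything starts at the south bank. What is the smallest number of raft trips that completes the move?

15

Counting alone: the courier can take at most 1 across per trip to the north bank, so moving all 7 needs at least 7 loaded trips out, with a return between consecutive ones — at least 13 crossings.
The safety rule pushes this higher. Following every safe sequence of crossings, the most of the 7 that can be at the north bank as the raft arrives there on crossing 13 is 6 — never all 7.
So no plan with fewer than 15 crossings exists, and this one achieves 15:
1. Courier goes to the north bank with the cut-bot.  [the south bank: the drill-bot, the haul-bot, the pack-bot, the scan-bot, the sort-bot, the weld-bot | the north bank: the cut-bot]
2. Courier goes back to the south bank alone.  [the south bank: the drill-bot, the haul-bot, the pack-bot, the scan-bot, the sort-bot, the weld-bot | the north bank: the cut-bot]
3. Courier goes to the north bank with the scan-bot.  [the south bank: the drill-bot, the haul-bot, the pack-bot, the sort-bot, the weld-bot | the north bank: the cut-bot, the scan-bot]
4. Courier goes back to the south bank with the cut-bot.  [the south bank: the cut-bot, the drill-bot, the haul-bot, the pack-bot, the sort-bot, the weld-bot | the north bank: the scan-bot]
5. Courier goes to the north bank with the sort-bot.  [the south bank: the cut-bot, the drill-bot, the haul-bot, the pack-bot, the weld-bot | the north bank: the scan-bot, the sort-bot]
6. Courier goes back to the south bank alone.  [the south bank: the cut-bot, the drill-bot, the haul-bot, the pack-bot, the weld-bot | the north bank: the scan-bot, the sort-bot]
7. Courier goes to the north bank with the weld-bot.  [the south bank: the cut-bot, the drill-bot, the haul-bot, the pack-bot | the north bank: the scan-bot, the sort-bot, the weld-bot]
8. Courier goes back to the south bank alone.  [the south bank: the cut-bot, the drill-bot, the haul-bot, the pack-bot | the north bank: the scan-bot, the sort-bot, the weld-bot]
9. Courier goes to the north bank with the drill-bot.  [the south bank: the cut-bot, the haul-bot, the pack-bot | the north bank: the drill-bot, the scan-bot, the sort-bot, the weld-bot]
10. Courier goes back to the south bank alone.  [the south bank: the cut-bot, the haul-bot, the pack-bot | the north bank: the drill-bot, the scan-bot, the sort-bot, the weld-bot]
11. Courier goes to the north bank with the pack-bot.  [the south bank: the cut-bot, the haul-bot | the north bank: the drill-bot, the pack-bot, the scan-bot, the sort-bot, the weld-bot]
12. Courier goes back to the south bank alone.  [the south bank: the cut-bot, the haul-bot | the north bank: the drill-bot, the pack-bot, the scan-bot, the sort-bot, the weld-bot]
13. Courier goes to the north bank with the haul-bot.  [the south bank: the cut-bot | the north bank: the drill-bot, the haul-bot, the pack-bot, the scan-bot, the sort-bot, the weld-bot]
14. Courier goes back to the south bank alone.  [the south bank: the cut-bot | the north bank: the drill-bot, the haul-bot, the pack-bot, the scan-bot, the sort-bot, the weld-bot]
15. Courier goes to the north bank with the cut-bot.  [the south bank: — | the north bank: the cut-bot, the drill-bot, the haul-bot, the pack-bot, the scan-bot, the sort-bot, the weld-bot]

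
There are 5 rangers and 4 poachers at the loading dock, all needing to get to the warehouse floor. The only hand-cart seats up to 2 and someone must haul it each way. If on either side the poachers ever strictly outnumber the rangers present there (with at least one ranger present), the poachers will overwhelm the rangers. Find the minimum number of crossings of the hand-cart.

15

Counting alone: each trip to the warehouse floor takes at most 2 across and each return brings at least 1 back, so after t trips out (and t−1 returns) at most 2t − (t−1) of the 9 are across; that first reaches 9 at t = 8, so at least 15 crossings are needed.
The plan below uses exactly 15 crossings, so it is optimal:
1. 2 poachers → the warehouse floor.  (the loading dock: 5R 2P; the warehouse floor: 0R 2P)
2. 1 poacher ← the loading dock.  (the loading dock: 5R 3P; the warehouse floor: 0R 1P)
3. 2 poachers → the warehouse floor.  (the loading dock: 5R 1P; the warehouse floor: 0R 3P)
4. 1 poacher ← the loading dock.  (the loading dock: 5R 2P; the warehouse floor: 0R 2P)
5. 2 rangers → the warehouse floor.  (the loading dock: 3R 2P; the warehouse floor: 2R 2P)
6. 1 poacher ← the loading dock.  (the loading dock: 3R 3P; the warehouse floor: 2R 1P)
7. 1 ranger and 1 poacher → the warehouse floor.  (the loading dock: 2R 2P; the warehouse floor: 3R 2P)
8. 1 ranger ← the loading dock.  (the loading dock: 3R 2P; the warehouse floor: 2R 2P)
9. 1 ranger and 1 poacher → the warehouse floor.  (the loading dock: 2R 1P; the warehouse floor: 3R 3P)
10. 1 poacher ← the loading dock.  (the loading dock: 2R 2P; the warehouse floor: 3R 2P)
11. 1 ranger and 1 poacher → the warehouse floor.  (the loading dock: 1R 1P; the warehouse floor: 4R 3P)
12. 1 ranger ← the loading dock.  (the loading dock: 2R 1P; the warehouse floor: 3R 3P)
13. 1 ranger and 1 poacher → the warehouse floor.  (the loading dock: 1R 0P; the warehouse floor: 4R 4P)
14. 1 poacher ← the loading dock.  (the loading dock: 1R 1P; the warehouse floor: 4R 3P)
15. 1 ranger and 1 poacher → the warehouse floor.  (the loading dock: 0R 0P; the warehouse floor: 5R 4P)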